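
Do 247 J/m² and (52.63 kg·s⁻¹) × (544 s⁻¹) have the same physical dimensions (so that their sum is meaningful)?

Yes

In SI base units:
  247 J/m²:  J·m⁻² = N·m·m⁻² = kg·s⁻²
  (52.63 kg·s⁻¹) × (544 s⁻¹):  [kg·s⁻¹] · [s⁻¹] = kg·s⁻²
Both are kg·s⁻², so they have the same dimensions and can be added.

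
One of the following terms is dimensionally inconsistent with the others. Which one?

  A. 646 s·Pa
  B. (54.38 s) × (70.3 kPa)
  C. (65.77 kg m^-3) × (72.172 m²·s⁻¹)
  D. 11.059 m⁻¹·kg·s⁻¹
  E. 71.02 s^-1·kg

E.

Expand each in SI base units:
  A. Pa·s = N·m⁻²·s = kg·m⁻¹·s⁻¹
  B. [s] · [kg·m⁻¹·s⁻²] = kg·m⁻¹·s⁻¹
  C. [kg·m⁻³] · [m²·s⁻¹] = kg·m⁻¹·s⁻¹
  D. kg·m⁻¹·s⁻¹
  E. kg·s⁻¹
All reduce to kg·m⁻¹·s⁻¹ except E., which is kg·s⁻¹.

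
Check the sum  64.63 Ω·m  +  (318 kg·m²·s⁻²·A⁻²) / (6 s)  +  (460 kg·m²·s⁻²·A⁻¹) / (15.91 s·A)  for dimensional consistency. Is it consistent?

No

In SI base units:
  64.63 Ω·m:  Ω·m = V·A⁻¹·m = kg·m³·s⁻³·A⁻²
  (318 kg·m²·s⁻²·A⁻²) / (6 s):  [kg·m²·s⁻²·A⁻²] / [s] = kg·m²·s⁻³·A⁻²
  (460 kg·m²·s⁻²·A⁻¹) / (15.91 s·A):  [kg·m²·s⁻²·A⁻¹] / [s·A] = kg·m²·s⁻³·A⁻²
The terms do not share a single dimension (kg·m²·s⁻³·A⁻² vs kg·m³·s⁻³·A⁻²).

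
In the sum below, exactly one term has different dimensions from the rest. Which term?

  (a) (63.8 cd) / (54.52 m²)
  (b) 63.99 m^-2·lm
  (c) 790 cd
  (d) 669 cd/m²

Work out the base dimensions of each:
  (a) [cd] / [m²] = m⁻²·cd
  (b) lm·m⁻² = cd·m⁻² = m⁻²·cd
  (c) cd
  (d) cd·m⁻² = m⁻²·cd
All reduce to m⁻²·cd except (c), which is cd.

(c)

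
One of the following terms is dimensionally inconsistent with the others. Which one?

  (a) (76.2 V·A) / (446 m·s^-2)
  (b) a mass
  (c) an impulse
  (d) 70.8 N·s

Expand each in SI base units:
  (a) [kg·m²·s⁻³] / [m·s⁻²] = kg·m·s⁻¹
  (b) [mass] = kg
  (c) [impulse] = kg·m·s⁻¹
  (d) N·s = kg·m·s⁻²·s = kg·m·s⁻¹
All reduce to kg·m·s⁻¹ except (b), which is kg.

(b)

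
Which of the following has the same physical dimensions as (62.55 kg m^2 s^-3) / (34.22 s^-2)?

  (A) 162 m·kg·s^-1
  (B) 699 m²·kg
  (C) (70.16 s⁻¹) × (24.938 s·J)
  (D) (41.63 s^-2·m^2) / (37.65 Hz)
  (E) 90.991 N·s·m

Reference: [kg·m²·s⁻³] / [s⁻²] = kg·m²·s⁻¹.
Each option:
  (A) kg·m·s⁻¹
  (B) kg·m²
  (C) [s⁻¹] · [kg·m²·s⁻¹] = kg·m²·s⁻²
  (D) [m²·s⁻²] / [s⁻¹] = m²·s⁻¹
  (E) N·m·s = kg·m·s⁻²·m·s = kg·m²·s⁻¹  ← same
Only (E) matches kg·m²·s⁻¹.

(E)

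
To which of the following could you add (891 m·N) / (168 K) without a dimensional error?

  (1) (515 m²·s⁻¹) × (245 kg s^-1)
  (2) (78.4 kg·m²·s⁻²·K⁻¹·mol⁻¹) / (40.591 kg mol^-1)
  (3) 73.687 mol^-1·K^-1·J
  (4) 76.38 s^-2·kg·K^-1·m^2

Reference: [kg·m²·s⁻²] / [K] = kg·m²·s⁻²·K⁻¹.
Each option:
  (1) [m²·s⁻¹] · [kg·s⁻¹] = kg·m²·s⁻²
  (2) [kg·m²·s⁻²·K⁻¹·mol⁻¹] / [kg·mol⁻¹] = m²·s⁻²·K⁻¹
  (3) J·mol⁻¹·K⁻¹ = N·m·mol⁻¹·K⁻¹ = kg·m²·s⁻²·K⁻¹·mol⁻¹
  (4) kg·m²·s⁻²·K⁻¹  ← same
Only (4) matches kg·m²·s⁻²·K⁻¹.

(4)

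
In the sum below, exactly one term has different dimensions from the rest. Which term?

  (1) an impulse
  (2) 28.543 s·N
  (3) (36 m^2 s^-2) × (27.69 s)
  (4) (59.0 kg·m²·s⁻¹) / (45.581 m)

(3)

Dimensions:
  (1) [impulse] = kg·m·s⁻¹
  (2) N·s = kg·m·s⁻²·s = kg·m·s⁻¹
  (3) [m²·s⁻²] · [s] = m²·s⁻¹
  (4) [kg·m²·s⁻¹] / [m] = kg·m·s⁻¹
All reduce to kg·m·s⁻¹ except (3), which is m²·s⁻¹.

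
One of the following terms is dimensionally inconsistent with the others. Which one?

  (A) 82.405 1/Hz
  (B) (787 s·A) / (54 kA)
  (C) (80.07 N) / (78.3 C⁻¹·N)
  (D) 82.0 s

(C)

Reduce each to base SI dimensions:
  (A) Hz⁻¹ = (s⁻¹)⁻¹ = s
  (B) [s·A] / [A] = s
  (C) [kg·m·s⁻²] / [kg·m·s⁻³·A⁻¹] = s·A
  (D) s
All reduce to s except (C), which is s·A.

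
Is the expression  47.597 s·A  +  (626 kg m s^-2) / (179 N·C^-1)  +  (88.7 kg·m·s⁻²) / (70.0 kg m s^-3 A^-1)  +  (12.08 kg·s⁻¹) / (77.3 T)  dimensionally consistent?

In SI base units:
  47.597 s·A:  A·s = s·A
  (626 kg m s^-2) / (179 N·C^-1):  [kg·m·s⁻²] / [kg·m·s⁻³·A⁻¹] = s·A
  (88.7 kg·m·s⁻²) / (70.0 kg m s^-3 A^-1):  [kg·m·s⁻²] / [kg·m·s⁻³·A⁻¹] = s·A
  (12.08 kg·s⁻¹) / (77.3 T):  [kg·s⁻¹] / [kg·s⁻²·A⁻¹] = s·A
Every term reduces to s·A.

Yes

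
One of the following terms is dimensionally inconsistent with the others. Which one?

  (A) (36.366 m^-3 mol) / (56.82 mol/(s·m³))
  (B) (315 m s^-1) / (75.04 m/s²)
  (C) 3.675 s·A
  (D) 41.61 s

(C)

Reduce each to base SI dimensions:
  (A) [m⁻³·mol] / [m⁻³·s⁻¹·mol] = s
  (B) [m·s⁻¹] / [m·s⁻²] = s
  (C) A·s = s·A
  (D) s
All reduce to s except (C), which is s·A.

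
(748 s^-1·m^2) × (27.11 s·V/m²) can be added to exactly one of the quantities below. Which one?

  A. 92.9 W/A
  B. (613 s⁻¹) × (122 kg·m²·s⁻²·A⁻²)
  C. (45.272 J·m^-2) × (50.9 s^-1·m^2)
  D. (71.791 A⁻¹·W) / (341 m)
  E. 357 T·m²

A.

Reference: [m²·s⁻¹] · [kg·s⁻²·A⁻¹] = kg·m²·s⁻³·A⁻¹.
Each option:
  A. W·A⁻¹ = J·s⁻¹·A⁻¹ = kg·m²·s⁻³·A⁻¹  ← same
  B. [s⁻¹] · [kg·m²·s⁻²·A⁻²] = kg·m²·s⁻³·A⁻²
  C. [kg·s⁻²] · [m²·s⁻¹] = kg·m²·s⁻³
  D. [kg·m²·s⁻³·A⁻¹] / [m] = kg·m·s⁻³·A⁻¹
  E. T·m² = Wb·m⁻²·m² = kg·m²·s⁻²·A⁻¹
Only A. matches kg·m²·s⁻³·A⁻¹.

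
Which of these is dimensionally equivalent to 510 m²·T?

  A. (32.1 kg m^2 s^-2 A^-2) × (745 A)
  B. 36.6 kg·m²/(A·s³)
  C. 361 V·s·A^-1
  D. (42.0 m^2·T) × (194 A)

Reference: T·m² = Wb·m⁻²·m² = kg·m²·s⁻²·A⁻¹.
Each option:
  A. [kg·m²·s⁻²·A⁻²] · [A] = kg·m²·s⁻²·A⁻¹  ← same
  B. kg·m²·s⁻³·A⁻¹
  C. V·s·A⁻¹ = J·C⁻¹·s·A⁻¹ = kg·m²·s⁻²·A⁻²
  D. [kg·m²·s⁻²·A⁻¹] · [A] = kg·m²·s⁻²
Only A. matches kg·m²·s⁻²·A⁻¹.

A.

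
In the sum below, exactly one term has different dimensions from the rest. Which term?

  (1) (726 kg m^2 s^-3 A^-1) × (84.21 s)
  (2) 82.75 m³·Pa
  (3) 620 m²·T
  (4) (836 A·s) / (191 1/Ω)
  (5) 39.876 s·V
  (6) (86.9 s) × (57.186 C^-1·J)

(2)

Work out the base dimensions of each:
  (1) [kg·m²·s⁻³·A⁻¹] · [s] = kg·m²·s⁻²·A⁻¹
  (2) Pa·m³ = N·m⁻²·m³ = kg·m²·s⁻²
  (3) T·m² = Wb·m⁻²·m² = kg·m²·s⁻²·A⁻¹
  (4) [s·A] / [kg⁻¹·m⁻²·s³·A²] = kg·m²·s⁻²·A⁻¹
  (5) V·s = J·C⁻¹·s = kg·m²·s⁻²·A⁻¹
  (6) [s] · [kg·m²·s⁻³·A⁻¹] = kg·m²·s⁻²·A⁻¹
All reduce to kg·m²·s⁻²·A⁻¹ except (2), which is kg·m²·s⁻².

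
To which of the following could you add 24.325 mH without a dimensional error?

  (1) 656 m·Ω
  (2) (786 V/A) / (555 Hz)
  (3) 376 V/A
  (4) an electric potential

(2)

Reference: H = V·s·A⁻¹ = kg·m²·s⁻²·A⁻².
Each option:
  (1) Ω·m = V·A⁻¹·m = kg·m³·s⁻³·A⁻²
  (2) [kg·m²·s⁻³·A⁻²] / [s⁻¹] = kg·m²·s⁻²·A⁻²  ← same
  (3) V·A⁻¹ = J·C⁻¹·A⁻¹ = kg·m²·s⁻³·A⁻²
  (4) [electric potential] = kg·m²·s⁻³·A⁻¹
Only (2) matches kg·m²·s⁻²·A⁻².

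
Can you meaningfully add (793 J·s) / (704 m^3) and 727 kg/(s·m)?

Yes

Dimensions:
  (793 J·s) / (704 m^3):  [kg·m²·s⁻¹] / [m³] = kg·m⁻¹·s⁻¹
  727 kg/(s·m):  kg·m⁻¹·s⁻¹
Both are kg·m⁻¹·s⁻¹, so they have the same dimensions and can be added.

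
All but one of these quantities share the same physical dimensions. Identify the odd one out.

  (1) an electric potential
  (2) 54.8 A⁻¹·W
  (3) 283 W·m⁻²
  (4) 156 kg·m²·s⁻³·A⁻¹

(3)

Dimensions:
  (1) [electric potential] = kg·m²·s⁻³·A⁻¹
  (2) W·A⁻¹ = J·s⁻¹·A⁻¹ = kg·m²·s⁻³·A⁻¹
  (3) W·m⁻² = J·s⁻¹·m⁻² = kg·s⁻³
  (4) kg·m²·s⁻³·A⁻¹
All reduce to kg·m²·s⁻³·A⁻¹ except (3), which is kg·s⁻³.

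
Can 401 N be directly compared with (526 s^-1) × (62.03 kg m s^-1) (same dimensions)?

Yes

Expand each in SI base units:
  401 N:  N = kg·m·s⁻²
  (526 s^-1) × (62.03 kg m s^-1):  [s⁻¹] · [kg·m·s⁻¹] = kg·m·s⁻²
Both are kg·m·s⁻², so they have the same dimensions and can be added.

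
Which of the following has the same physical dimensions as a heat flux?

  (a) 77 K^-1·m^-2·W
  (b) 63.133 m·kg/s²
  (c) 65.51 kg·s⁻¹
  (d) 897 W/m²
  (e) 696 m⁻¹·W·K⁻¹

(d)

Reference: [heat flux] = kg·s⁻³.
Each option:
  (a) W·m⁻²·K⁻¹ = J·s⁻¹·m⁻²·K⁻¹ = kg·s⁻³·K⁻¹
  (b) kg·m·s⁻²
  (c) kg·s⁻¹
  (d) W·m⁻² = J·s⁻¹·m⁻² = kg·s⁻³  ← same
  (e) W·m⁻¹·K⁻¹ = J·s⁻¹·m⁻¹·K⁻¹ = kg·m·s⁻³·K⁻¹
Only (d) matches kg·s⁻³.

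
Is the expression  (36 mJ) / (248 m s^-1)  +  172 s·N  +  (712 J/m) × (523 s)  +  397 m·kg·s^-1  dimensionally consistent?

Yes

In SI base units:
  (36 mJ) / (248 m s^-1):  [kg·m²·s⁻²] / [m·s⁻¹] = kg·m·s⁻¹
  172 s·N:  N·s = kg·m·s⁻²·s = kg·m·s⁻¹
  (712 J/m) × (523 s):  [kg·m·s⁻²] · [s] = kg·m·s⁻¹
  397 m·kg·s^-1:  kg·m·s⁻¹
Every term reduces to kg·m·s⁻¹.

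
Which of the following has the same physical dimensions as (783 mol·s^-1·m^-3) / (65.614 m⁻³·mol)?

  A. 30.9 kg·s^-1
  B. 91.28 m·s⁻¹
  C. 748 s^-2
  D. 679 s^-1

D.

Reference: [m⁻³·s⁻¹·mol] / [m⁻³·mol] = s⁻¹.
Each option:
  A. kg·s⁻¹
  B. m·s⁻¹
  C. s⁻²
  D. s⁻¹  ← same
Only D. matches s⁻¹.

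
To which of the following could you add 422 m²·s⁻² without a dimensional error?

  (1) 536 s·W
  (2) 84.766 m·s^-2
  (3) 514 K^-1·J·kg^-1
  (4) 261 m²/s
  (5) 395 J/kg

Reference: m²·s⁻².
Each option:
  (1) W·s = J·s⁻¹·s = kg·m²·s⁻²
  (2) m·s⁻²
  (3) J·kg⁻¹·K⁻¹ = N·m·kg⁻¹·K⁻¹ = m²·s⁻²·K⁻¹
  (4) m²·s⁻¹
  (5) J·kg⁻¹ = N·m·kg⁻¹ = m²·s⁻²  ← same
Only (5) matches m²·s⁻².

(5)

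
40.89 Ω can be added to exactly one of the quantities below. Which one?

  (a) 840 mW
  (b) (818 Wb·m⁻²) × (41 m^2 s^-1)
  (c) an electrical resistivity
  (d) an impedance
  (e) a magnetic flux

Reference: Ω = V·A⁻¹ = kg·m²·s⁻³·A⁻².
Each option:
  (a) W = J·s⁻¹ = kg·m²·s⁻³
  (b) [kg·s⁻²·A⁻¹] · [m²·s⁻¹] = kg·m²·s⁻³·A⁻¹
  (c) [electrical resistivity] = kg·m³·s⁻³·A⁻²
  (d) [impedance] = kg·m²·s⁻³·A⁻²  ← same
  (e) [magnetic flux] = kg·m²·s⁻²·A⁻¹
Only (d) matches kg·m²·s⁻³·A⁻².

(d)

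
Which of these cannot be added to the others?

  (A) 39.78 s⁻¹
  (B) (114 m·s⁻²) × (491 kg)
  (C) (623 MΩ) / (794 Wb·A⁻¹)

Reduce each to base SI dimensions:
  (A) s⁻¹
  (B) [m·s⁻²] · [kg] = kg·m·s⁻²
  (C) [kg·m²·s⁻³·A⁻²] / [kg·m²·s⁻²·A⁻²] = s⁻¹
All reduce to s⁻¹ except (B), which is kg·m·s⁻².

(B)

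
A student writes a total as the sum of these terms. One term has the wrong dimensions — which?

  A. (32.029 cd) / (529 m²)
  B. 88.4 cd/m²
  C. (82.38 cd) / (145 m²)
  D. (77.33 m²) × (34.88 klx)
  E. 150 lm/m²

Expand each in SI base units:
  A. [cd] / [m²] = m⁻²·cd
  B. cd·m⁻² = m⁻²·cd
  C. [cd] / [m²] = m⁻²·cd
  D. [m²] · [m⁻²·cd] = cd
  E. lm·m⁻² = cd·m⁻² = m⁻²·cd
All reduce to m⁻²·cd except D., which is cd.

D.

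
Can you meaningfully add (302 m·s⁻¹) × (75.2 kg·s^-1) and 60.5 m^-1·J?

Yes

Reduce each to base SI dimensions:
  (302 m·s⁻¹) × (75.2 kg·s^-1):  [m·s⁻¹] · [kg·s⁻¹] = kg·m·s⁻²
  60.5 m^-1·J:  J·m⁻¹ = N·m·m⁻¹ = kg·m·s⁻²
Both are kg·m·s⁻², so they have the same dimensions and can be added.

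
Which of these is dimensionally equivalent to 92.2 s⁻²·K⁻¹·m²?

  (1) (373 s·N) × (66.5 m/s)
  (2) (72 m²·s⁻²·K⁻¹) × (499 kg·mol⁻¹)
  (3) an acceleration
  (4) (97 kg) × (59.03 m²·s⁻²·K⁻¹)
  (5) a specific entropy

Reference: m²·s⁻²·K⁻¹.
Each option:
  (1) [kg·m·s⁻¹] · [m·s⁻¹] = kg·m²·s⁻²
  (2) [m²·s⁻²·K⁻¹] · [kg·mol⁻¹] = kg·m²·s⁻²·K⁻¹·mol⁻¹
  (3) [acceleration] = m·s⁻²
  (4) [kg] · [m²·s⁻²·K⁻¹] = kg·m²·s⁻²·K⁻¹
  (5) [specific entropy] = m²·s⁻²·K⁻¹  ← same
Only (5) matches m²·s⁻²·K⁻¹.

(5)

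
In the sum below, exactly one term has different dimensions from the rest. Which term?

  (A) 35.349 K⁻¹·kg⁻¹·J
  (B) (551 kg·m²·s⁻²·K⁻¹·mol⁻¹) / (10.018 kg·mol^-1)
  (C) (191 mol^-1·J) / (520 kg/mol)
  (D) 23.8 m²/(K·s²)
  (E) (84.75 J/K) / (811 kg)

(C)

In SI base units:
  (A) J·kg⁻¹·K⁻¹ = N·m·kg⁻¹·K⁻¹ = m²·s⁻²·K⁻¹
  (B) [kg·m²·s⁻²·K⁻¹·mol⁻¹] / [kg·mol⁻¹] = m²·s⁻²·K⁻¹
  (C) [kg·m²·s⁻²·mol⁻¹] / [kg·mol⁻¹] = m²·s⁻²
  (D) m²·s⁻²·K⁻¹
  (E) [kg·m²·s⁻²·K⁻¹] / [kg] = m²·s⁻²·K⁻¹
All reduce to m²·s⁻²·K⁻¹ except (C), which is m²·s⁻².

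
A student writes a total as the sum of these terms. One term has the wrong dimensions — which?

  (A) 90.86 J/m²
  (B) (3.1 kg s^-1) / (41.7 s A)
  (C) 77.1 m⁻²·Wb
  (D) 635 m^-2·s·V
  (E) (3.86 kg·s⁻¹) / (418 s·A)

(A)

Dimensions:
  (A) J·m⁻² = N·m·m⁻² = kg·s⁻²
  (B) [kg·s⁻¹] / [s·A] = kg·s⁻²·A⁻¹
  (C) Wb·m⁻² = V·s·m⁻² = kg·s⁻²·A⁻¹
  (D) V·s·m⁻² = J·C⁻¹·s·m⁻² = kg·s⁻²·A⁻¹
  (E) [kg·s⁻¹] / [s·A] = kg·s⁻²·A⁻¹
All reduce to kg·s⁻²·A⁻¹ except (A), which is kg·s⁻².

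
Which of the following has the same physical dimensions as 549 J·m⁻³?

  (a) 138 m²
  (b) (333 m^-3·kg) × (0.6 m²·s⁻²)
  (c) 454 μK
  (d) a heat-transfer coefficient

Reference: J·m⁻³ = N·m·m⁻³ = kg·m⁻¹·s⁻².
Each option:
  (a) m²
  (b) [kg·m⁻³] · [m²·s⁻²] = kg·m⁻¹·s⁻²  ← same
  (c) K
  (d) [heat-transfer coefficient] = kg·s⁻³·K⁻¹
Only (b) matches kg·m⁻¹·s⁻².

(b)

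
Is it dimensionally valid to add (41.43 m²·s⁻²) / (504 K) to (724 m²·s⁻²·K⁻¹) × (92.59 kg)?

No

Expand each in SI base units:
  (41.43 m²·s⁻²) / (504 K):  [m²·s⁻²] / [K] = m²·s⁻²·K⁻¹
  (724 m²·s⁻²·K⁻¹) × (92.59 kg):  [m²·s⁻²·K⁻¹] · [kg] = kg·m²·s⁻²·K⁻¹
m²·s⁻²·K⁻¹ ≠ kg·m²·s⁻²·K⁻¹, so they cannot be added.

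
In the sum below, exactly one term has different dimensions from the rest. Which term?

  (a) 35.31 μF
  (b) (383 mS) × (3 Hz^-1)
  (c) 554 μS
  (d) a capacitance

(c)

Work out the base dimensions of each:
  (a) F = C·V⁻¹ = kg⁻¹·m⁻²·s⁴·A²
  (b) [kg⁻¹·m⁻²·s³·A²] · [s] = kg⁻¹·m⁻²·s⁴·A²
  (c) S = Ω⁻¹ = kg⁻¹·m⁻²·s³·A²
  (d) [capacitance] = kg⁻¹·m⁻²·s⁴·A²
All reduce to kg⁻¹·m⁻²·s⁴·A² except (c), which is kg⁻¹·m⁻²·s³·A².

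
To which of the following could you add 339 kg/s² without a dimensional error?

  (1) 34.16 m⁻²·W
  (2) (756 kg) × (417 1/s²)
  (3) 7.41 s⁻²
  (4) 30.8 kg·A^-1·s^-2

Reference: kg·s⁻².
Each option:
  (1) W·m⁻² = J·s⁻¹·m⁻² = kg·s⁻³
  (2) [kg] · [s⁻²] = kg·s⁻²  ← same
  (3) s⁻²
  (4) kg·s⁻²·A⁻¹
Only (2) matches kg·s⁻².

(2)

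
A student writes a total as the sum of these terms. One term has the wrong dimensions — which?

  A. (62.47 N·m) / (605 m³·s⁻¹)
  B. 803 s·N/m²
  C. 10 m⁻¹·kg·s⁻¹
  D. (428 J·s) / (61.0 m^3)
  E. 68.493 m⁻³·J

In SI base units:
  A. [kg·m²·s⁻²] / [m³·s⁻¹] = kg·m⁻¹·s⁻¹
  B. N·s·m⁻² = kg·m·s⁻²·s·m⁻² = kg·m⁻¹·s⁻¹
  C. kg·m⁻¹·s⁻¹
  D. [kg·m²·s⁻¹] / [m³] = kg·m⁻¹·s⁻¹
  E. J·m⁻³ = N·m·m⁻³ = kg·m⁻¹·s⁻²
All reduce to kg·m⁻¹·s⁻¹ except E., which is kg·m⁻¹·s⁻².

E.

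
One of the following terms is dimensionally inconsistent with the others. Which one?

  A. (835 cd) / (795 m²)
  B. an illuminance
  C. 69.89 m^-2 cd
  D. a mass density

Dimensions:
  A. [cd] / [m²] = m⁻²·cd
  B. [illuminance] = m⁻²·cd
  C. m⁻²·cd
  D. [mass density] = kg·m⁻³
All reduce to m⁻²·cd except D., which is kg·m⁻³.

D.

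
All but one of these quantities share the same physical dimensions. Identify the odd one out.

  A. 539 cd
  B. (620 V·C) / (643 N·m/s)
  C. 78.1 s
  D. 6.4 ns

A.

Work out the base dimensions of each:
  A. cd
  B. [kg·m²·s⁻²] / [kg·m²·s⁻³] = s
  C. s
  D. s
All reduce to s except A., which is cd.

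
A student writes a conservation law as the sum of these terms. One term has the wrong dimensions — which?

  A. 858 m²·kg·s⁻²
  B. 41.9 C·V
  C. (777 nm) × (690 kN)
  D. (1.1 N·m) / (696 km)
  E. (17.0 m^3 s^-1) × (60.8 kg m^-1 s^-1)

D.

Reduce each to base SI dimensions:
  A. kg·m²·s⁻²
  B. C·V = s·A·J·C⁻¹ = kg·m²·s⁻²
  C. [m] · [kg·m·s⁻²] = kg·m²·s⁻²
  D. [kg·m²·s⁻²] / [m] = kg·m·s⁻²
  E. [m³·s⁻¹] · [kg·m⁻¹·s⁻¹] = kg·m²·s⁻²
All reduce to kg·m²·s⁻² except D., which is kg·m·s⁻².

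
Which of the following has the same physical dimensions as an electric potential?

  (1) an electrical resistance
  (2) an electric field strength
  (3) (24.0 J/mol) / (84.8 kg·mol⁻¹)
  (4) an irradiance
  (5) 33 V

(5)

Reference: [electric potential] = kg·m²·s⁻³·A⁻¹.
Each option:
  (1) [electrical resistance] = kg·m²·s⁻³·A⁻²
  (2) [electric field strength] = kg·m·s⁻³·A⁻¹
  (3) [kg·m²·s⁻²·mol⁻¹] / [kg·mol⁻¹] = m²·s⁻²
  (4) [irradiance] = kg·s⁻³
  (5) V = J·C⁻¹ = kg·m²·s⁻³·A⁻¹  ← same
Only (5) matches kg·m²·s⁻³·A⁻¹.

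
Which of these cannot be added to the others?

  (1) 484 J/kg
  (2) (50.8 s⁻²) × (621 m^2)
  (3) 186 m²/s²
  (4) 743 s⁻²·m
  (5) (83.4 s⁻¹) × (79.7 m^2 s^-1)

(4)

Expand each in SI base units:
  (1) J·kg⁻¹ = N·m·kg⁻¹ = m²·s⁻²
  (2) [s⁻²] · [m²] = m²·s⁻²
  (3) m²·s⁻²
  (4) m·s⁻²
  (5) [s⁻¹] · [m²·s⁻¹] = m²·s⁻²
All reduce to m²·s⁻² except (4), which is m·s⁻².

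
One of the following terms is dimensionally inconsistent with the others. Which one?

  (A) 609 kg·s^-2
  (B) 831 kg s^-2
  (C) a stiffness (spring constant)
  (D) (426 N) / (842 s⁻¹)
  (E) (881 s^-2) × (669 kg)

In SI base units:
  (A) kg·s⁻²
  (B) kg·s⁻²
  (C) [stiffness (spring constant)] = kg·s⁻²
  (D) [kg·m·s⁻²] / [s⁻¹] = kg·m·s⁻¹
  (E) [s⁻²] · [kg] = kg·s⁻²
All reduce to kg·s⁻² except (D), which is kg·m·s⁻¹.

(D)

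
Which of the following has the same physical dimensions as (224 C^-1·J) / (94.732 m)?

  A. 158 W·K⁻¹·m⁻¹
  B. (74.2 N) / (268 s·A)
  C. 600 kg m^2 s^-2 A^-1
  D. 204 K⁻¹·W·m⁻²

B.

Reference: [kg·m²·s⁻³·A⁻¹] / [m] = kg·m·s⁻³·A⁻¹.
Each option:
  A. W·m⁻¹·K⁻¹ = J·s⁻¹·m⁻¹·K⁻¹ = kg·m·s⁻³·K⁻¹
  B. [kg·m·s⁻²] / [s·A] = kg·m·s⁻³·A⁻¹  ← same
  C. kg·m²·s⁻²·A⁻¹
  D. W·m⁻²·K⁻¹ = J·s⁻¹·m⁻²·K⁻¹ = kg·s⁻³·K⁻¹
Only B. matches kg·m·s⁻³·A⁻¹.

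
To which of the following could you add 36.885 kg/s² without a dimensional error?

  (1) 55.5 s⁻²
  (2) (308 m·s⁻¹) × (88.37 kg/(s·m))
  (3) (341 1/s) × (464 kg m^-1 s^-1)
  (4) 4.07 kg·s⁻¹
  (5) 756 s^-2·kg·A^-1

(2)

Reference: kg·s⁻².
Each option:
  (1) s⁻²
  (2) [m·s⁻¹] · [kg·m⁻¹·s⁻¹] = kg·s⁻²  ← same
  (3) [s⁻¹] · [kg·m⁻¹·s⁻¹] = kg·m⁻¹·s⁻²
  (4) kg·s⁻¹
  (5) kg·s⁻²·A⁻¹
Only (2) matches kg·s⁻².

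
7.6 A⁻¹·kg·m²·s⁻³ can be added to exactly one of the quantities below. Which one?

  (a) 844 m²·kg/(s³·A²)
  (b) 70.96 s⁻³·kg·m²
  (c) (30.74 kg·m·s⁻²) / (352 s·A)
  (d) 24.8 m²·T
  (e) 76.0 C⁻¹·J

(e)

Reference: kg·m²·s⁻³·A⁻¹.
Each option:
  (a) kg·m²·s⁻³·A⁻²
  (b) kg·m²·s⁻³
  (c) [kg·m·s⁻²] / [s·A] = kg·m·s⁻³·A⁻¹
  (d) T·m² = Wb·m⁻²·m² = kg·m²·s⁻²·A⁻¹
  (e) J·C⁻¹ = N·m·(s·A)⁻¹ = kg·m²·s⁻³·A⁻¹  ← same
Only (e) matches kg·m²·s⁻³·A⁻¹.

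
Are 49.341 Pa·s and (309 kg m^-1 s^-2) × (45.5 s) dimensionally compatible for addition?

Yes

Work out the base dimensions of each:
  49.341 Pa·s:  Pa·s = N·m⁻²·s = kg·m⁻¹·s⁻¹
  (309 kg m^-1 s^-2) × (45.5 s):  [kg·m⁻¹·s⁻²] · [s] = kg·m⁻¹·s⁻¹
Both are kg·m⁻¹·s⁻¹, so they have the same dimensions and can be added.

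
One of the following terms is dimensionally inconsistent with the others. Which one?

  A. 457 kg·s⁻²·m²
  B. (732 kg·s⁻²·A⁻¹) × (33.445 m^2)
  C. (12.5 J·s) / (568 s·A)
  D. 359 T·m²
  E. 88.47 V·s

A.

Reduce each to base SI dimensions:
  A. kg·m²·s⁻²
  B. [kg·s⁻²·A⁻¹] · [m²] = kg·m²·s⁻²·A⁻¹
  C. [kg·m²·s⁻¹] / [s·A] = kg·m²·s⁻²·A⁻¹
  D. T·m² = Wb·m⁻²·m² = kg·m²·s⁻²·A⁻¹
  E. V·s = J·C⁻¹·s = kg·m²·s⁻²·A⁻¹
All reduce to kg·m²·s⁻²·A⁻¹ except A., which is kg·m²·s⁻².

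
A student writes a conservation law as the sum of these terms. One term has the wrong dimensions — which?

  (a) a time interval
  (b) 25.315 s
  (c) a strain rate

(c)

Expand each in SI base units:
  (a) [time interval] = s
  (b) s
  (c) [strain rate] = s⁻¹
All reduce to s except (c), which is s⁻¹.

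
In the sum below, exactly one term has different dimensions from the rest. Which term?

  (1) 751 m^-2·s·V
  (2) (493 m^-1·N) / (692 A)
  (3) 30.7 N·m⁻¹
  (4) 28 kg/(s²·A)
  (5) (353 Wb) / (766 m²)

(3)

Expand each in SI base units:
  (1) V·s·m⁻² = J·C⁻¹·s·m⁻² = kg·s⁻²·A⁻¹
  (2) [kg·s⁻²] / [A] = kg·s⁻²·A⁻¹
  (3) N·m⁻¹ = kg·m·s⁻²·m⁻¹ = kg·s⁻²
  (4) kg·s⁻²·A⁻¹
  (5) [kg·m²·s⁻²·A⁻¹] / [m²] = kg·s⁻²·A⁻¹
All reduce to kg·s⁻²·A⁻¹ except (3), which is kg·s⁻².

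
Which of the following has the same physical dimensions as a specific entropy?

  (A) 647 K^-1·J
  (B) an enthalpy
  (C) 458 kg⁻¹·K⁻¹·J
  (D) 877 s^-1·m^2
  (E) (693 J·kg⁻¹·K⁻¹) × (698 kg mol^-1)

Reference: [specific entropy] = m²·s⁻²·K⁻¹.
Each option:
  (A) J·K⁻¹ = N·m·K⁻¹ = kg·m²·s⁻²·K⁻¹
  (B) [enthalpy] = kg·m²·s⁻²
  (C) J·kg⁻¹·K⁻¹ = N·m·kg⁻¹·K⁻¹ = m²·s⁻²·K⁻¹  ← same
  (D) m²·s⁻¹
  (E) [m²·s⁻²·K⁻¹] · [kg·mol⁻¹] = kg·m²·s⁻²·K⁻¹·mol⁻¹
Only (C) matches m²·s⁻²·K⁻¹.

(C)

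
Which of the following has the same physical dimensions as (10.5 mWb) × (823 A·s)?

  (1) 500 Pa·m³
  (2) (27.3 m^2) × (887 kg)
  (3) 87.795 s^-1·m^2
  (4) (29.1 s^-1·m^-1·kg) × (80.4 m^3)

(4)

Reference: [kg·m²·s⁻²·A⁻¹] · [s·A] = kg·m²·s⁻¹.
Each option:
  (1) Pa·m³ = N·m⁻²·m³ = kg·m²·s⁻²
  (2) [m²] · [kg] = kg·m²
  (3) m²·s⁻¹
  (4) [kg·m⁻¹·s⁻¹] · [m³] = kg·m²·s⁻¹  ← same
Only (4) matches kg·m²·s⁻¹.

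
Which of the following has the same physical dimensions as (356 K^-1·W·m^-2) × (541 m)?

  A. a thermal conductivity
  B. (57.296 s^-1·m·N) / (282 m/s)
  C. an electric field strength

Reference: [kg·s⁻³·K⁻¹] · [m] = kg·m·s⁻³·K⁻¹.
Each option:
  A. [thermal conductivity] = kg·m·s⁻³·K⁻¹  ← same
  B. [kg·m²·s⁻³] / [m·s⁻¹] = kg·m·s⁻²
  C. [electric field strength] = kg·m·s⁻³·A⁻¹
Only A. matches kg·m·s⁻³·K⁻¹.

A.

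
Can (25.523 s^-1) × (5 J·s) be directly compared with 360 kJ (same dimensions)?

Yes

Dimensions:
  (25.523 s^-1) × (5 J·s):  [s⁻¹] · [kg·m²·s⁻¹] = kg·m²·s⁻²
  360 kJ:  J = N·m = kg·m²·s⁻²
Both are kg·m²·s⁻², so they have the same dimensions and can be added.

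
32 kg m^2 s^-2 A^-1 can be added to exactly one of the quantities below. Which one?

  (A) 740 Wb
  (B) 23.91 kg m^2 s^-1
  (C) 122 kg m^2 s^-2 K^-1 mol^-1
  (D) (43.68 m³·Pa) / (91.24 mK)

Reference: kg·m²·s⁻²·A⁻¹.
Each option:
  (A) Wb = V·s = kg·m²·s⁻²·A⁻¹  ← same
  (B) kg·m²·s⁻¹
  (C) kg·m²·s⁻²·K⁻¹·mol⁻¹
  (D) [kg·m²·s⁻²] / [K] = kg·m²·s⁻²·K⁻¹
Only (A) matches kg·m²·s⁻²·A⁻¹.

(A)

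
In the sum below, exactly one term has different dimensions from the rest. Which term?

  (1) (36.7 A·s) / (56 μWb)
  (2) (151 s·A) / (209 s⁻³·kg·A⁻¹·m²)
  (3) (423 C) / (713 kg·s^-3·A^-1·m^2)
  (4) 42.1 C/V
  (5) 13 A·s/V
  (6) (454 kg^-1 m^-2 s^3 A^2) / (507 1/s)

In SI base units:
  (1) [s·A] / [kg·m²·s⁻²·A⁻¹] = kg⁻¹·m⁻²·s³·A²
  (2) [s·A] / [kg·m²·s⁻³·A⁻¹] = kg⁻¹·m⁻²·s⁴·A²
  (3) [s·A] / [kg·m²·s⁻³·A⁻¹] = kg⁻¹·m⁻²·s⁴·A²
  (4) C·V⁻¹ = s·A·(J·C⁻¹)⁻¹ = kg⁻¹·m⁻²·s⁴·A²
  (5) A·s·V⁻¹ = A·s·(J·C⁻¹)⁻¹ = kg⁻¹·m⁻²·s⁴·A²
  (6) [kg⁻¹·m⁻²·s³·A²] / [s⁻¹] = kg⁻¹·m⁻²·s⁴·A²
All reduce to kg⁻¹·m⁻²·s⁴·A² except (1), which is kg⁻¹·m⁻²·s³·A².

(1)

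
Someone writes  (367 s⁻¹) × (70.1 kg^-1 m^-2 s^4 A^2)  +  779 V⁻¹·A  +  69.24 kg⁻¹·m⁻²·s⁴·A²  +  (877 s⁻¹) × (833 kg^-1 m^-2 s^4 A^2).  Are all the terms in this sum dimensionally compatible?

No

In SI base units:
  (367 s⁻¹) × (70.1 kg^-1 m^-2 s^4 A^2):  [s⁻¹] · [kg⁻¹·m⁻²·s⁴·A²] = kg⁻¹·m⁻²·s³·A²
  779 V⁻¹·A:  A·V⁻¹ = A·(J·C⁻¹)⁻¹ = kg⁻¹·m⁻²·s³·A²
  69.24 kg⁻¹·m⁻²·s⁴·A²:  kg⁻¹·m⁻²·s⁴·A²
  (877 s⁻¹) × (833 kg^-1 m^-2 s^4 A^2):  [s⁻¹] · [kg⁻¹·m⁻²·s⁴·A²] = kg⁻¹·m⁻²·s³·A²
The terms do not share a single dimension (kg⁻¹·m⁻²·s³·A² vs kg⁻¹·m⁻²·s⁴·A²).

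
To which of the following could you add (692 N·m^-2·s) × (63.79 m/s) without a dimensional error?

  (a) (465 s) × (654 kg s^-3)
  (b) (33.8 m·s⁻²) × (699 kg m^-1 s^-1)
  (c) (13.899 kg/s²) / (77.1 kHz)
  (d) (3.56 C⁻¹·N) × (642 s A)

(a)

Reference: [kg·m⁻¹·s⁻¹] · [m·s⁻¹] = kg·s⁻².
Each option:
  (a) [s] · [kg·s⁻³] = kg·s⁻²  ← same
  (b) [m·s⁻²] · [kg·m⁻¹·s⁻¹] = kg·s⁻³
  (c) [kg·s⁻²] / [s⁻¹] = kg·s⁻¹
  (d) [kg·m·s⁻³·A⁻¹] · [s·A] = kg·m·s⁻²
Only (a) matches kg·s⁻².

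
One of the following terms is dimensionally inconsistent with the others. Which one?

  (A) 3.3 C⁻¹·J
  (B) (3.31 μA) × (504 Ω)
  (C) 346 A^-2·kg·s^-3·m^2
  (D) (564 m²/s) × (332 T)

(C)

Expand each in SI base units:
  (A) J·C⁻¹ = N·m·(s·A)⁻¹ = kg·m²·s⁻³·A⁻¹
  (B) [A] · [kg·m²·s⁻³·A⁻²] = kg·m²·s⁻³·A⁻¹
  (C) kg·m²·s⁻³·A⁻²
  (D) [m²·s⁻¹] · [kg·s⁻²·A⁻¹] = kg·m²·s⁻³·A⁻¹
All reduce to kg·m²·s⁻³·A⁻¹ except (C), which is kg·m²·s⁻³·A⁻².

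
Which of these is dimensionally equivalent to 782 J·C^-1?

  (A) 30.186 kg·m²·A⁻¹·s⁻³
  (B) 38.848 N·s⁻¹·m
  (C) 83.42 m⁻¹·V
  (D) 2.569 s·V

(A)

Reference: J·C⁻¹ = N·m·(s·A)⁻¹ = kg·m²·s⁻³·A⁻¹.
Each option:
  (A) kg·m²·s⁻³·A⁻¹  ← same
  (B) N·m·s⁻¹ = kg·m·s⁻²·m·s⁻¹ = kg·m²·s⁻³
  (C) V·m⁻¹ = J·C⁻¹·m⁻¹ = kg·m·s⁻³·A⁻¹
  (D) V·s = J·C⁻¹·s = kg·m²·s⁻²·A⁻¹
Only (A) matches kg·m²·s⁻³·A⁻¹.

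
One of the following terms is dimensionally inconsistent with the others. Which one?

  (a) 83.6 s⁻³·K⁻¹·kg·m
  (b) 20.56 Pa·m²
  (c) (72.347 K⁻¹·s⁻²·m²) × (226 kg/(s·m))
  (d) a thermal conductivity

(b)

Work out the base dimensions of each:
  (a) kg·m·s⁻³·K⁻¹
  (b) Pa·m² = N·m⁻²·m² = kg·m·s⁻²
  (c) [m²·s⁻²·K⁻¹] · [kg·m⁻¹·s⁻¹] = kg·m·s⁻³·K⁻¹
  (d) [thermal conductivity] = kg·m·s⁻³·K⁻¹
All reduce to kg·m·s⁻³·K⁻¹ except (b), which is kg·m·s⁻².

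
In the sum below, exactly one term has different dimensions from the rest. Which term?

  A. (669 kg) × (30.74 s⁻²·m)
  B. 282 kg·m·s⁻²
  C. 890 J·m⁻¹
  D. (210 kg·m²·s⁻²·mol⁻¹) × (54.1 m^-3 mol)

D.

Dimensions:
  A. [kg] · [m·s⁻²] = kg·m·s⁻²
  B. kg·m·s⁻²
  C. J·m⁻¹ = N·m·m⁻¹ = kg·m·s⁻²
  D. [kg·m²·s⁻²·mol⁻¹] · [m⁻³·mol] = kg·m⁻¹·s⁻²
All reduce to kg·m·s⁻² except D., which is kg·m⁻¹·s⁻².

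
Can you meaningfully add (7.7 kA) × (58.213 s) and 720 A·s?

Yes

Dimensions:
  (7.7 kA) × (58.213 s):  [A] · [s] = s·A
  720 A·s:  A·s = s·A
Both are s·A, so they have the same dimensions and can be added.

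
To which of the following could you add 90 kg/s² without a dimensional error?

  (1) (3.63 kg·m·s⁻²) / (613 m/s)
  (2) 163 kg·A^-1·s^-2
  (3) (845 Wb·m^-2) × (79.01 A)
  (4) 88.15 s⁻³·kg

(3)

Reference: kg·s⁻².
Each option:
  (1) [kg·m·s⁻²] / [m·s⁻¹] = kg·s⁻¹
  (2) kg·s⁻²·A⁻¹
  (3) [kg·s⁻²·A⁻¹] · [A] = kg·s⁻²  ← same
  (4) kg·s⁻³
Only (3) matches kg·s⁻².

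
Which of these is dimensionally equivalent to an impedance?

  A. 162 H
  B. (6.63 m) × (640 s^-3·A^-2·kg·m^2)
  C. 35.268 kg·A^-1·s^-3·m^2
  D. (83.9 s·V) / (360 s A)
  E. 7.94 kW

D.

Reference: [impedance] = kg·m²·s⁻³·A⁻².
Each option:
  A. H = V·s·A⁻¹ = kg·m²·s⁻²·A⁻²
  B. [m] · [kg·m²·s⁻³·A⁻²] = kg·m³·s⁻³·A⁻²
  C. kg·m²·s⁻³·A⁻¹
  D. [kg·m²·s⁻²·A⁻¹] / [s·A] = kg·m²·s⁻³·A⁻²  ← same
  E. W = J·s⁻¹ = kg·m²·s⁻³
Only D. matches kg·m²·s⁻³·A⁻².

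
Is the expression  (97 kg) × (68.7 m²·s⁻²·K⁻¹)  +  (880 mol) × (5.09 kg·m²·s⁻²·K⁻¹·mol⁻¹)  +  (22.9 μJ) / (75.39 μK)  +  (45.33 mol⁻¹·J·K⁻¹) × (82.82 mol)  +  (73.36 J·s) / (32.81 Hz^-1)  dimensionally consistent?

Expand each in SI base units:
  (97 kg) × (68.7 m²·s⁻²·K⁻¹):  [kg] · [m²·s⁻²·K⁻¹] = kg·m²·s⁻²·K⁻¹
  (880 mol) × (5.09 kg·m²·s⁻²·K⁻¹·mol⁻¹):  [mol] · [kg·m²·s⁻²·K⁻¹·mol⁻¹] = kg·m²·s⁻²·K⁻¹
  (22.9 μJ) / (75.39 μK):  [kg·m²·s⁻²] / [K] = kg·m²·s⁻²·K⁻¹
  (45.33 mol⁻¹·J·K⁻¹) × (82.82 mol):  [kg·m²·s⁻²·K⁻¹·mol⁻¹] · [mol] = kg·m²·s⁻²·K⁻¹
  (73.36 J·s) / (32.81 Hz^-1):  [kg·m²·s⁻¹] / [s] = kg·m²·s⁻²
The terms do not share a single dimension (kg·m²·s⁻² vs kg·m²·s⁻²·K⁻¹).

No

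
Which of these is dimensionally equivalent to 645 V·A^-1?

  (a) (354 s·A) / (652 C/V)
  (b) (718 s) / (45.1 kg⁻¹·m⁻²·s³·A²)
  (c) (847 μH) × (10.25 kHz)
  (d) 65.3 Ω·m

Reference: V·A⁻¹ = J·C⁻¹·A⁻¹ = kg·m²·s⁻³·A⁻².
Each option:
  (a) [s·A] / [kg⁻¹·m⁻²·s⁴·A²] = kg·m²·s⁻³·A⁻¹
  (b) [s] / [kg⁻¹·m⁻²·s³·A²] = kg·m²·s⁻²·A⁻²
  (c) [kg·m²·s⁻²·A⁻²] · [s⁻¹] = kg·m²·s⁻³·A⁻²  ← same
  (d) Ω·m = V·A⁻¹·m = kg·m³·s⁻³·A⁻²
Only (c) matches kg·m²·s⁻³·A⁻².

(c)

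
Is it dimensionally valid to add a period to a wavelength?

Reduce each to base SI dimensions:
  a period:  [period] = s
  a wavelength:  [wavelength] = m
s ≠ m, so they cannot be added.

No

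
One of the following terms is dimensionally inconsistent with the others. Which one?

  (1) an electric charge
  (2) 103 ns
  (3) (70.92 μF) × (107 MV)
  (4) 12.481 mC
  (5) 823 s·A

In SI base units:
  (1) [electric charge] = s·A
  (2) s
  (3) [kg⁻¹·m⁻²·s⁴·A²] · [kg·m²·s⁻³·A⁻¹] = s·A
  (4) C = s·A
  (5) A·s = s·A
All reduce to s·A except (2), which is s.

(2)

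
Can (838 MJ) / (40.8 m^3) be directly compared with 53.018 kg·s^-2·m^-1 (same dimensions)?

Expand each in SI base units:
  (838 MJ) / (40.8 m^3):  [kg·m²·s⁻²] / [m³] = kg·m⁻¹·s⁻²
  53.018 kg·s^-2·m^-1:  kg·m⁻¹·s⁻²
Both are kg·m⁻¹·s⁻², so they have the same dimensions and can be added.

Yes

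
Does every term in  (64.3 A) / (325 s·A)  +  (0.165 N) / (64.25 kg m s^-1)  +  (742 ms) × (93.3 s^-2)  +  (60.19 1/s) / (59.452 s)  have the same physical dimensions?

Work out the base dimensions of each:
  (64.3 A) / (325 s·A):  [A] / [s·A] = s⁻¹
  (0.165 N) / (64.25 kg m s^-1):  [kg·m·s⁻²] / [kg·m·s⁻¹] = s⁻¹
  (742 ms) × (93.3 s^-2):  [s] · [s⁻²] = s⁻¹
  (60.19 1/s) / (59.452 s):  [s⁻¹] / [s] = s⁻²
The terms do not share a single dimension (s⁻² vs s⁻¹).

No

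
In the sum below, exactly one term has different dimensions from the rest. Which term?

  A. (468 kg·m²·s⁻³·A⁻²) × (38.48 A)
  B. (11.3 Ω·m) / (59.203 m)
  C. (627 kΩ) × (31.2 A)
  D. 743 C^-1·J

B.

In SI base units:
  A. [kg·m²·s⁻³·A⁻²] · [A] = kg·m²·s⁻³·A⁻¹
  B. [kg·m³·s⁻³·A⁻²] / [m] = kg·m²·s⁻³·A⁻²
  C. [kg·m²·s⁻³·A⁻²] · [A] = kg·m²·s⁻³·A⁻¹
  D. J·C⁻¹ = N·m·(s·A)⁻¹ = kg·m²·s⁻³·A⁻¹
All reduce to kg·m²·s⁻³·A⁻¹ except B., which is kg·m²·s⁻³·A⁻².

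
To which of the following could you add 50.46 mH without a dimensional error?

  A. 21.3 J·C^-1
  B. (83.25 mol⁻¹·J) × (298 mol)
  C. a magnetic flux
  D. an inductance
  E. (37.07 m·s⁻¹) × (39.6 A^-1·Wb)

Reference: H = V·s·A⁻¹ = kg·m²·s⁻²·A⁻².
Each option:
  A. J·C⁻¹ = N·m·(s·A)⁻¹ = kg·m²·s⁻³·A⁻¹
  B. [kg·m²·s⁻²·mol⁻¹] · [mol] = kg·m²·s⁻²
  C. [magnetic flux] = kg·m²·s⁻²·A⁻¹
  D. [inductance] = kg·m²·s⁻²·A⁻²  ← same
  E. [m·s⁻¹] · [kg·m²·s⁻²·A⁻²] = kg·m³·s⁻³·A⁻²
Only D. matches kg·m²·s⁻²·A⁻².

D.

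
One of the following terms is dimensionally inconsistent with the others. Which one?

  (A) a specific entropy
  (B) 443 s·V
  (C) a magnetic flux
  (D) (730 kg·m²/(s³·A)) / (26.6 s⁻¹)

Work out the base dimensions of each:
  (A) [specific entropy] = m²·s⁻²·K⁻¹
  (B) V·s = J·C⁻¹·s = kg·m²·s⁻²·A⁻¹
  (C) [magnetic flux] = kg·m²·s⁻²·A⁻¹
  (D) [kg·m²·s⁻³·A⁻¹] / [s⁻¹] = kg·m²·s⁻²·A⁻¹
All reduce to kg·m²·s⁻²·A⁻¹ except (A), which is m²·s⁻²·K⁻¹.

(A)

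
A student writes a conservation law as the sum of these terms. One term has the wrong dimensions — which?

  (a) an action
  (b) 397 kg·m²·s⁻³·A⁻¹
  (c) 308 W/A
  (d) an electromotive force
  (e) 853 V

Work out the base dimensions of each:
  (a) [action] = kg·m²·s⁻¹
  (b) kg·m²·s⁻³·A⁻¹
  (c) W·A⁻¹ = J·s⁻¹·A⁻¹ = kg·m²·s⁻³·A⁻¹
  (d) [electromotive force] = kg·m²·s⁻³·A⁻¹
  (e) V = J·C⁻¹ = kg·m²·s⁻³·A⁻¹
All reduce to kg·m²·s⁻³·A⁻¹ except (a), which is kg·m²·s⁻¹.

(a)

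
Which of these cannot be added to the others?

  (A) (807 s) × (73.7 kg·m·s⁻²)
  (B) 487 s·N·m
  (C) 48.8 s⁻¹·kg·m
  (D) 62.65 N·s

(B)

Expand each in SI base units:
  (A) [s] · [kg·m·s⁻²] = kg·m·s⁻¹
  (B) N·m·s = kg·m·s⁻²·m·s = kg·m²·s⁻¹
  (C) kg·m·s⁻¹
  (D) N·s = kg·m·s⁻²·s = kg·m·s⁻¹
All reduce to kg·m·s⁻¹ except (B), which is kg·m²·s⁻¹.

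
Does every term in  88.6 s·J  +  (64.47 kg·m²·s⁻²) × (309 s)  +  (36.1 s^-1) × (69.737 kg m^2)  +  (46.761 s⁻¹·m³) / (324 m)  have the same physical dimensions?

No

Expand each in SI base units:
  88.6 s·J:  J·s = N·m·s = kg·m²·s⁻¹
  (64.47 kg·m²·s⁻²) × (309 s):  [kg·m²·s⁻²] · [s] = kg·m²·s⁻¹
  (36.1 s^-1) × (69.737 kg m^2):  [s⁻¹] · [kg·m²] = kg·m²·s⁻¹
  (46.761 s⁻¹·m³) / (324 m):  [m³·s⁻¹] / [m] = m²·s⁻¹
The terms do not share a single dimension (kg·m²·s⁻¹ vs m²·s⁻¹).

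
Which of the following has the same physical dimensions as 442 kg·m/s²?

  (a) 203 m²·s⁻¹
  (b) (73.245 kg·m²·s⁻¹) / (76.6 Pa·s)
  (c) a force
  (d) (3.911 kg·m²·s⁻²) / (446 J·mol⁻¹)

Reference: kg·m·s⁻².
Each option:
  (a) m²·s⁻¹
  (b) [kg·m²·s⁻¹] / [kg·m⁻¹·s⁻¹] = m³
  (c) [force] = kg·m·s⁻²  ← same
  (d) [kg·m²·s⁻²] / [kg·m²·s⁻²·mol⁻¹] = mol
Only (c) matches kg·m·s⁻².

(c)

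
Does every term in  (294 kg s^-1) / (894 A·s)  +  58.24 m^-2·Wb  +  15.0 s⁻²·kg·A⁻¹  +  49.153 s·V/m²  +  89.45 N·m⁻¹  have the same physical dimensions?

Reduce each to base SI dimensions:
  (294 kg s^-1) / (894 A·s):  [kg·s⁻¹] / [s·A] = kg·s⁻²·A⁻¹
  58.24 m^-2·Wb:  Wb·m⁻² = V·s·m⁻² = kg·s⁻²·A⁻¹
  15.0 s⁻²·kg·A⁻¹:  kg·s⁻²·A⁻¹
  49.153 s·V/m²:  V·s·m⁻² = J·C⁻¹·s·m⁻² = kg·s⁻²·A⁻¹
  89.45 N·m⁻¹:  N·m⁻¹ = kg·m·s⁻²·m⁻¹ = kg·s⁻²
The terms do not share a single dimension (kg·s⁻² vs kg·s⁻²·A⁻¹).

No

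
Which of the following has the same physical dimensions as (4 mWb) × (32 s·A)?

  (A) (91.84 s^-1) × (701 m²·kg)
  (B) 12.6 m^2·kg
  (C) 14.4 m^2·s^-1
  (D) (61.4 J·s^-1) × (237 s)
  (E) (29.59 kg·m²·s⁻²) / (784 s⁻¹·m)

(A)

Reference: [kg·m²·s⁻²·A⁻¹] · [s·A] = kg·m²·s⁻¹.
Each option:
  (A) [s⁻¹] · [kg·m²] = kg·m²·s⁻¹  ← same
  (B) kg·m²
  (C) m²·s⁻¹
  (D) [kg·m²·s⁻³] · [s] = kg·m²·s⁻²
  (E) [kg·m²·s⁻²] / [m·s⁻¹] = kg·m·s⁻¹
Only (A) matches kg·m²·s⁻¹.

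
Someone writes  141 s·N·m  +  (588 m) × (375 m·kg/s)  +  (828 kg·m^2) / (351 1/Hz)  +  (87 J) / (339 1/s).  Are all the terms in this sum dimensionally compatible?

Expand each in SI base units:
  141 s·N·m:  N·m·s = kg·m·s⁻²·m·s = kg·m²·s⁻¹
  (588 m) × (375 m·kg/s):  [m] · [kg·m·s⁻¹] = kg·m²·s⁻¹
  (828 kg·m^2) / (351 1/Hz):  [kg·m²] / [s] = kg·m²·s⁻¹
  (87 J) / (339 1/s):  [kg·m²·s⁻²] / [s⁻¹] = kg·m²·s⁻¹
Every term reduces to kg·m²·s⁻¹.

Yes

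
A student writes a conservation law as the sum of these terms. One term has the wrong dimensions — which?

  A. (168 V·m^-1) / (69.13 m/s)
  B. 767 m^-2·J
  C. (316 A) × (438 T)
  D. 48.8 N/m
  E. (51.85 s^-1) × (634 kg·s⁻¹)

A.

Work out the base dimensions of each:
  A. [kg·m·s⁻³·A⁻¹] / [m·s⁻¹] = kg·s⁻²·A⁻¹
  B. J·m⁻² = N·m·m⁻² = kg·s⁻²
  C. [A] · [kg·s⁻²·A⁻¹] = kg·s⁻²
  D. N·m⁻¹ = kg·m·s⁻²·m⁻¹ = kg·s⁻²
  E. [s⁻¹] · [kg·s⁻¹] = kg·s⁻²
All reduce to kg·s⁻² except A., which is kg·s⁻²·A⁻¹.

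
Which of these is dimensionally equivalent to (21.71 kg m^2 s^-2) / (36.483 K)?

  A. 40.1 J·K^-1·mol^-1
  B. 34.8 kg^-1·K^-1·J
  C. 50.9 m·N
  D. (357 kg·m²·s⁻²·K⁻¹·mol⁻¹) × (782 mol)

Reference: [kg·m²·s⁻²] / [K] = kg·m²·s⁻²·K⁻¹.
Each option:
  A. J·mol⁻¹·K⁻¹ = N·m·mol⁻¹·K⁻¹ = kg·m²·s⁻²·K⁻¹·mol⁻¹
  B. J·kg⁻¹·K⁻¹ = N·m·kg⁻¹·K⁻¹ = m²·s⁻²·K⁻¹
  C. N·m = kg·m·s⁻²·m = kg·m²·s⁻²
  D. [kg·m²·s⁻²·K⁻¹·mol⁻¹] · [mol] = kg·m²·s⁻²·K⁻¹  ← same
Only D. matches kg·m²·s⁻²·K⁻¹.

D.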